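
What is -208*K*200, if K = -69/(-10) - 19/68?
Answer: -4682080/17 ≈ -2.7542e+5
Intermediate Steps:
K = 2251/340 (K = -69*(-⅒) - 19*1/68 = 69/10 - 19/68 = 2251/340 ≈ 6.6206)
-208*K*200 = -208*2251/340*200 = -117052/85*200 = -4682080/17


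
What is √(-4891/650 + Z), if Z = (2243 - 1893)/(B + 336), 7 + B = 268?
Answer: I*√41791851894/77610 ≈ 2.6341*I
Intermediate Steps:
B = 261 (B = -7 + 268 = 261)
Z = 350/597 (Z = (2243 - 1893)/(261 + 336) = 350/597 ≈ 0.58626)
√(-4891/650 + Z) = √(-4891/650 + 350/597) = √(-2692427/388050) = I*√41791851894/77610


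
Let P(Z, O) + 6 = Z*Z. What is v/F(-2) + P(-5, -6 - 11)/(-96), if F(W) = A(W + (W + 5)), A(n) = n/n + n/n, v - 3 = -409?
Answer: -19507/96 ≈ -203.20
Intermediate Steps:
v = -406 (v = 3 - 409 = -406)
P(Z, O) = -6 + Z**2 (P(Z, O) = -6 + Z*Z = -6 + Z**2)
A(n) = 2 (A(n) = 1 + 1 = 2)
F(W) = 2
v/F(-2) + P(-5, -6 - 11)/(-96) = -406/2 + (-6 + (-5)**2)/(-96) = -406*1/2 + (-6 + 25)*(-1/96) = -203 + 19*(-1/96) = -203 - 19/96 = -19507/96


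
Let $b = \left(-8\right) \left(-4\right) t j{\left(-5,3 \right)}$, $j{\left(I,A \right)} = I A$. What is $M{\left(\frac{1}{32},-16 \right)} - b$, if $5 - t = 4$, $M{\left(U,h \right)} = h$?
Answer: $464$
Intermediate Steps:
$t = 1$ ($t = 5 - 4 = 1$)
$j{\left(I,A \right)} = A I$
$b = -480$ ($b = \left(-8\right) \left(-4\right) 1 \cdot 3 \left(-5\right) = 32 \cdot 1 \left(-15\right) = 32 \left(-15\right) = -480$)
$M{\left(\frac{1}{32},-16 \right)} - b = -16 - -480 = -16 + 480 = 464$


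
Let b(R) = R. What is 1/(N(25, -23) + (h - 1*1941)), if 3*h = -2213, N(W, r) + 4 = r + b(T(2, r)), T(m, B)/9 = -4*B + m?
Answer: -3/5579 ≈ -0.00053773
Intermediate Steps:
T(m, B) = -36*B + 9*m (T(m, B) = 9*(-4*B + m) = 9*(m - 4*B) = -36*B + 9*m)
N(W, r) = 14 - 35*r (N(W, r) = -4 + (r + (-36*r + 9*2)) = -4 + (r + (-36*r + 18)) = -4 + (r + (18 - 36*r)) = -4 + (18 - 35*r) = 14 - 35*r)
h = -2213/3 (h = (⅓)*(-2213) = -2213/3 ≈ -737.67)
1/(N(25, -23) + (h - 1*1941)) = 1/((14 - 35*(-23)) + (-2213/3 - 1*1941)) = 1/((14 + 805) + (-2213/3 - 1941)) = 1/(819 - 8036/3) = 1/(-5579/3) = -3/5579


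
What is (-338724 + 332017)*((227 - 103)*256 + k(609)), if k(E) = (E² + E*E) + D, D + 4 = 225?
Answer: -5189386989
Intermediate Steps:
D = 221 (D = -4 + 225 = 221)
k(E) = 221 + 2*E² (k(E) = (E² + E*E) + 221 = (E² + E²) + 221 = 2*E² + 221 = 221 + 2*E²)
(-338724 + 332017)*((227 - 103)*256 + k(609)) = (-338724 + 332017)*((227 - 103)*256 + (221 + 2*609²)) = -6707*(124*256 + (221 + 2*370881)) = -6707*(31744 + (221 + 741762)) = -6707*(31744 + 741983) = -6707*773727 = -5189386989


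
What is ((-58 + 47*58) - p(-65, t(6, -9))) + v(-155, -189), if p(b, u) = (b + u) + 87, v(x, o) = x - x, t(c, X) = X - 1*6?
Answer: 2661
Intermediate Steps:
t(c, X) = -6 + X (t(c, X) = X - 6 = -6 + X)
v(x, o) = 0
p(b, u) = 87 + b + u
((-58 + 47*58) - p(-65, t(6, -9))) + v(-155, -189) = ((-58 + 47*58) - (87 - 65 + (-6 - 9))) + 0 = ((-58 + 2726) - (87 - 65 - 15)) + 0 = (2668 - 1*7) + 0 = (2668 - 7) + 0 = 2661 + 0 = 2661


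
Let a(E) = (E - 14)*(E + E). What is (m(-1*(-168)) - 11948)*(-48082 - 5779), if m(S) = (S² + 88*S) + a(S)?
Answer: -4459906244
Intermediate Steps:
a(E) = 2*E*(-14 + E) (a(E) = (-14 + E)*(2*E) = 2*E*(-14 + E))
m(S) = S² + 88*S + 2*S*(-14 + S) (m(S) = (S² + 88*S) + 2*S*(-14 + S) = S² + 88*S + 2*S*(-14 + S))
(m(-1*(-168)) - 11948)*(-48082 - 5779) = (3*(-1*(-168))*(20 - 1*(-168)) - 11948)*(-48082 - 5779) = (3*168*(20 + 168) - 11948)*(-53861) = (3*168*188 - 11948)*(-53861) = (94752 - 11948)*(-53861) = 82804*(-53861) = -4459906244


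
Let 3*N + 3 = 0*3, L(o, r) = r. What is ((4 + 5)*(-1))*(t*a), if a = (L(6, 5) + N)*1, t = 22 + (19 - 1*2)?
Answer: -1404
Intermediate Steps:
t = 39 (t = 22 + (19 - 2) = 22 + 17 = 39)
N = -1 (N = -1 + (0*3)/3 = -1 + (⅓)*0 = -1 + 0 = -1)
a = 4 (a = (5 - 1)*1 = 4*1 = 4)
((4 + 5)*(-1))*(t*a) = ((4 + 5)*(-1))*(39*4) = (9*(-1))*156 = -9*156 = -1404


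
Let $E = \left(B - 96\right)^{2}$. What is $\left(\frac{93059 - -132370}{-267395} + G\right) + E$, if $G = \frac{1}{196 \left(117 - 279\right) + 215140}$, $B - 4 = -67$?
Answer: $\frac{1239663922421003}{49037034260} \approx 25280.0$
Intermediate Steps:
$B = -63$ ($B = 4 - 67 = -63$)
$E = 25281$ ($E = \left(-63 - 96\right)^{2} = \left(-159\right)^{2} = 25281$)
$G = \frac{1}{183388}$ ($G = \frac{1}{196 \left(-162\right) + 215140} = \frac{1}{-31752 + 215140} = \frac{1}{183388} \approx 5.4529 \cdot 10^{-6}$)
$\left(\frac{93059 - -132370}{-267395} + G\right) + E = \left(\frac{93059 - -132370}{-267395} + \frac{1}{183388}\right) + 25281 = \left(\left(93059 + 132370\right) \left(- \frac{1}{267395}\right) + \frac{1}{183388}\right) + 25281 = \left(225429 \left(- \frac{1}{267395}\right) + \frac{1}{183388}\right) + 25281 = \left(- \frac{225429}{267395} + \frac{1}{183388}\right) + 25281 = - \frac{41340706057}{49037034260} + 25281 = \frac{1239663922421003}{49037034260}$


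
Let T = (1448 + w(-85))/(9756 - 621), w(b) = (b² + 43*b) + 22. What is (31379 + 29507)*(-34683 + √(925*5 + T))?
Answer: -2111709138 + 60886*√3890089/29 ≈ -2.1076e+9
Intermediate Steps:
w(b) = 22 + b² + 43*b
T = 16/29 (T = (1448 + (22 + (-85)² + 43*(-85)))/(9756 - 621) = (1448 + (22 + 7225 - 3655))/9135 = (1448 + 3592)*(1/9135) = 5040*(1/9135) = 16/29 ≈ 0.55172)
(31379 + 29507)*(-34683 + √(925*5 + T)) = (31379 + 29507)*(-34683 + √(925*5 + 16/29)) = 60886*(-34683 + √(4625 + 16/29)) = 60886*(-34683 + √(134141/29)) = 60886*(-34683 + √3890089/29) = -2111709138 + 60886*√3890089/29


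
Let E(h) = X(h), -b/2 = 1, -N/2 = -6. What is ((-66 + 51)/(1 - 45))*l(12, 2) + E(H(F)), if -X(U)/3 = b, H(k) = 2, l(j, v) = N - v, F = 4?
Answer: 207/22 ≈ 9.4091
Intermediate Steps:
N = 12 (N = -2*(-6) = 12)
l(j, v) = 12 - v
b = -2 (b = -2*1 = -2)
X(U) = 6 (X(U) = -3*(-2) = 6)
E(h) = 6
((-66 + 51)/(1 - 45))*l(12, 2) + E(H(F)) = ((-66 + 51)/(1 - 45))*(12 - 1*2) + 6 = (-15/(-44))*(12 - 2) + 6 = -15*(-1/44)*10 + 6 = (15/44)*10 + 6 = 75/22 + 6 = 207/22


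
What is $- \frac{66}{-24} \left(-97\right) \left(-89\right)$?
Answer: $\frac{94963}{4} \approx 23741.0$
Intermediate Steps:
$- \frac{66}{-24} \left(-97\right) \left(-89\right) = \left(-66\right) \left(- \frac{1}{24}\right) \left(-97\right) \left(-89\right) = \frac{11}{4} \left(-97\right) \left(-89\right) = \left(- \frac{1067}{4}\right) \left(-89\right) = \frac{94963}{4}$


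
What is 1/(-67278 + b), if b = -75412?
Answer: -1/142690 ≈ -7.0082e-6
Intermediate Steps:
1/(-67278 + b) = 1/(-67278 - 75412) = 1/(-142690) = -1/142690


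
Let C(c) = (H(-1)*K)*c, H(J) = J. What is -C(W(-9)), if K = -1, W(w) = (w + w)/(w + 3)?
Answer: -3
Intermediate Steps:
W(w) = 2*w/(3 + w) (W(w) = (2*w)/(3 + w) = 2*w/(3 + w))
C(c) = c (C(c) = (-1*(-1))*c = 1*c = c)
-C(W(-9)) = -2*(-9)/(3 - 9) = -2*(-9)/(-6) = -2*(-9)*(-1)/6 = -1*3 = -3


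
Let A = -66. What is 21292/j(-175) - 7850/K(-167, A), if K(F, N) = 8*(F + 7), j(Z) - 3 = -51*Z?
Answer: 304183/35712 ≈ 8.5177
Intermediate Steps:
j(Z) = 3 - 51*Z
K(F, N) = 56 + 8*F (K(F, N) = 8*(7 + F) = 56 + 8*F)
21292/j(-175) - 7850/K(-167, A) = 21292/(3 - 51*(-175)) - 7850/(56 + 8*(-167)) = 21292/(3 + 8925) - 7850/(56 - 1336) = 21292/8928 - 7850/(-1280) = 21292*(1/8928) - 7850*(-1/1280) = 5323/2232 + 785/128 = 304183/35712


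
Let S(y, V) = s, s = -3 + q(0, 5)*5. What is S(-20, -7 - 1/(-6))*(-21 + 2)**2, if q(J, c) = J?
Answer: -1083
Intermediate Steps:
s = -3 (s = -3 + 0*5 = -3 + 0 = -3)
S(y, V) = -3
S(-20, -7 - 1/(-6))*(-21 + 2)**2 = -3*(-21 + 2)**2 = -3*(-19)**2 = -3*361 = -1083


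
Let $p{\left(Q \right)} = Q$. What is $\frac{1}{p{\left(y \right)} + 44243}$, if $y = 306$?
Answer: $\frac{1}{44549} \approx 2.2447 \cdot 10^{-5}$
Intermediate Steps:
$\frac{1}{p{\left(y \right)} + 44243} = \frac{1}{306 + 44243} = \frac{1}{44549}$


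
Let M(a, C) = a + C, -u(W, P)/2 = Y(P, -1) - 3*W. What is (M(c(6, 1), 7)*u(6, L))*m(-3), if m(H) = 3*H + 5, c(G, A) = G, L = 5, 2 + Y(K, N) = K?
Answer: -1560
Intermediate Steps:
Y(K, N) = -2 + K
m(H) = 5 + 3*H
u(W, P) = 4 - 2*P + 6*W (u(W, P) = -2*((-2 + P) - 3*W) = -2*(-2 + P - 3*W) = 4 - 2*P + 6*W)
M(a, C) = C + a
(M(c(6, 1), 7)*u(6, L))*m(-3) = ((7 + 6)*(4 - 2*5 + 6*6))*(5 + 3*(-3)) = (13*(4 - 10 + 36))*(5 - 9) = (13*30)*(-4) = 390*(-4) = -1560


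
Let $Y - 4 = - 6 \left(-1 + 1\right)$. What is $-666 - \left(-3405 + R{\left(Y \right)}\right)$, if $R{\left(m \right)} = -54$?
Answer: $2793$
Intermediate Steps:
$Y = 4$ ($Y = 4 - 6 \left(-1 + 1\right) = 4 - 0 = 4 + 0 = 4$)
$-666 - \left(-3405 + R{\left(Y \right)}\right) = -666 + \left(3405 - -54\right) = -666 + \left(3405 + 54\right) = -666 + 3459 = 2793$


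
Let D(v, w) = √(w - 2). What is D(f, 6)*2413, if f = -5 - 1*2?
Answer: 4826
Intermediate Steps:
f = -7 (f = -5 - 2 = -7)
D(v, w) = √(-2 + w)
D(f, 6)*2413 = √(-2 + 6)*2413 = √4*2413 = 2*2413 = 4826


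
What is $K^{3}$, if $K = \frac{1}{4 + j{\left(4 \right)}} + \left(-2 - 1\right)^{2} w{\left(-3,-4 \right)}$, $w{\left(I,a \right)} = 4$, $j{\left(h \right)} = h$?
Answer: $\frac{24137569}{512} \approx 47144.0$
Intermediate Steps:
$K = \frac{289}{8}$ ($K = \frac{1}{4 + 4} + \left(-2 - 1\right)^{2} \cdot 4 = \frac{1}{8} + \left(-3\right)^{2} \cdot 4 = \frac{1}{8} + 9 \cdot 4 = \frac{1}{8} + 36 = \frac{289}{8} \approx 36.125$)
$K^{3} = \left(\frac{289}{8}\right)^{3} = \frac{24137569}{512}$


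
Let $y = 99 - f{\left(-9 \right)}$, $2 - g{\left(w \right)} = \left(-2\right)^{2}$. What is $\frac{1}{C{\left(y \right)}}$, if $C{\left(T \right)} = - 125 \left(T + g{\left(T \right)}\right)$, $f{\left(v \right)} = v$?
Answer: $- \frac{1}{13250} \approx -7.5472 \cdot 10^{-5}$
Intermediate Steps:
$g{\left(w \right)} = -2$ ($g{\left(w \right)} = 2 - \left(-2\right)^{2} = 2 - 4 = -2$)
$y = 108$ ($y = 99 - -9 = 99 + 9 = 108$)
$C{\left(T \right)} = 250 - 125 T$ ($C{\left(T \right)} = - 125 \left(T - 2\right) = - 125 \left(-2 + T\right) = 250 - 125 T$)
$\frac{1}{C{\left(y \right)}} = \frac{1}{250 - 13500} = \frac{1}{-13250} = - \frac{1}{13250}$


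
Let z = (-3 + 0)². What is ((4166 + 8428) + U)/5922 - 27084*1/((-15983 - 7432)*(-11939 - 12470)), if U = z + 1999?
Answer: 198700452691/80586679635 ≈ 2.4657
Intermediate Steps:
z = 9 (z = (-3)² = 9)
U = 2008 (U = 9 + 1999 = 2008)
((4166 + 8428) + U)/5922 - 27084*1/((-15983 - 7432)*(-11939 - 12470)) = ((4166 + 8428) + 2008)/5922 - 27084*1/((-15983 - 7432)*(-11939 - 12470)) = (12594 + 2008)*(1/5922) - 27084/((-23415*(-24409))) = 14602*(1/5922) - 27084/571536735 = 1043/423 - 27084*1/571536735 = 1043/423 - 9028/190512245 = 198700452691/80586679635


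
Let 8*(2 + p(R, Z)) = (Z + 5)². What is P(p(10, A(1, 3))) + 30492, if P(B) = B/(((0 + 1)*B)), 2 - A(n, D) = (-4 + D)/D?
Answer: 30493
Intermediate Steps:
A(n, D) = 2 - (-4 + D)/D
p(R, Z) = -2 + (5 + Z)²/8 (p(R, Z) = -2 + (Z + 5)²/8 = -2 + (5 + Z)²/8)
P(B) = 1 (P(B) = B/((1*B)) = B/B = 1)
P(p(10, A(1, 3))) + 30492 = 1 + 30492 = 30493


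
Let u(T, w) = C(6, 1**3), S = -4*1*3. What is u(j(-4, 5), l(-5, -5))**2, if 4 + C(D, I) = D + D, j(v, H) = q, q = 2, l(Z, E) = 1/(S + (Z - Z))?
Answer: 64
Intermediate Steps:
S = -12 (S = -4*3 = -12)
l(Z, E) = -1/12 (l(Z, E) = 1/(-12 + (Z - Z)) = 1/(-12 + 0) = 1/(-12) = -1/12)
j(v, H) = 2
C(D, I) = -4 + 2*D (C(D, I) = -4 + (D + D) = -4 + 2*D)
u(T, w) = 8 (u(T, w) = -4 + 2*6 = -4 + 12 = 8)
u(j(-4, 5), l(-5, -5))**2 = 8**2 = 64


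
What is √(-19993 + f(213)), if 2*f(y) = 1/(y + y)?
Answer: I*√3628249455/426 ≈ 141.4*I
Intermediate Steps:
f(y) = 1/(4*y) (f(y) = 1/(2*(y + y)) = 1/(2*((2*y))) = (1/(2*y))/2 = 1/(4*y))
√(-19993 + f(213)) = √(-19993 + (¼)/213) = √(-19993 + (¼)*(1/213)) = √(-19993 + 1/852) = √(-17034035/852) = I*√3628249455/426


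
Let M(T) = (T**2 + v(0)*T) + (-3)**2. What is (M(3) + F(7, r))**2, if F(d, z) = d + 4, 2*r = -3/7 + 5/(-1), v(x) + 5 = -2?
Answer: 64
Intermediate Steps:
v(x) = -7 (v(x) = -5 - 2 = -7)
r = -19/7 (r = (-3/7 + 5/(-1))/2 = (-3*1/7 + 5*(-1))/2 = (-3/7 - 5)/2 = (1/2)*(-38/7) = -19/7 ≈ -2.7143)
F(d, z) = 4 + d
M(T) = 9 + T**2 - 7*T (M(T) = (T**2 - 7*T) + (-3)**2 = (T**2 - 7*T) + 9 = 9 + T**2 - 7*T)
(M(3) + F(7, r))**2 = ((9 + 3**2 - 7*3) + (4 + 7))**2 = ((9 + 9 - 21) + 11)**2 = (-3 + 11)**2 = 8**2 = 64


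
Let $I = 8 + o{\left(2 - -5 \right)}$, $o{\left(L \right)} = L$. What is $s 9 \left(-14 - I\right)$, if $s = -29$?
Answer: $7569$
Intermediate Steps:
$I = 15$ ($I = 8 + \left(2 - -5\right) = 8 + \left(2 + 5\right) = 8 + 7 = 15$)
$s 9 \left(-14 - I\right) = \left(-29\right) 9 \left(-14 - 15\right) = - 261 \left(-14 - 15\right) = \left(-261\right) \left(-29\right) = 7569$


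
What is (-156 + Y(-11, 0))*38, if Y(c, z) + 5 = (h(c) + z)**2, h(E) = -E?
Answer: -1520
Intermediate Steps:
Y(c, z) = -5 + (z - c)**2 (Y(c, z) = -5 + (-c + z)**2 = -5 + (z - c)**2)
(-156 + Y(-11, 0))*38 = (-156 + (-5 + (-11 - 1*0)**2))*38 = (-156 + (-5 + (-11 + 0)**2))*38 = (-156 + (-5 + (-11)**2))*38 = (-156 + (-5 + 121))*38 = (-156 + 116)*38 = -40*38 = -1520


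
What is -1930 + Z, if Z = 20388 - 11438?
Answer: 7020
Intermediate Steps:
Z = 8950
-1930 + Z = -1930 + 8950 = 7020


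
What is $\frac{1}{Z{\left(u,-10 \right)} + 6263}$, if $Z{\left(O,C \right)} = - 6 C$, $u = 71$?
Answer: $\frac{1}{6323} \approx 0.00015815$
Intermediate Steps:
$\frac{1}{Z{\left(u,-10 \right)} + 6263} = \frac{1}{\left(-6\right) \left(-10\right) + 6263} = \frac{1}{60 + 6263} = \frac{1}{6323}$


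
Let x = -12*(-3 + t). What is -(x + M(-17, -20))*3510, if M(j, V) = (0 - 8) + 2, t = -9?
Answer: -484380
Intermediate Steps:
M(j, V) = -6 (M(j, V) = -8 + 2 = -6)
x = 144 (x = -12*(-3 - 9) = -12*(-12) = 144)
-(x + M(-17, -20))*3510 = -(144 - 6)*3510 = -138*3510 = -1*484380 = -484380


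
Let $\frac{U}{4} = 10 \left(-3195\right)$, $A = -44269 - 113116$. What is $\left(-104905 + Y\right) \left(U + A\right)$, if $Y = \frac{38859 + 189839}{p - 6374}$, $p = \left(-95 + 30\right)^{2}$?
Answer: $\frac{64357568620455}{2149} \approx 2.9948 \cdot 10^{10}$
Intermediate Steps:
$A = -157385$
$p = 4225$ ($p = \left(-65\right)^{2} = 4225$)
$U = -127800$ ($U = 4 \cdot 10 \left(-3195\right) = 4 \left(-31950\right) = -127800$)
$Y = - \frac{228698}{2149}$ ($Y = \frac{38859 + 189839}{4225 - 6374} = \frac{228698}{-2149} = 228698 \left(- \frac{1}{2149}\right) = - \frac{228698}{2149} \approx -106.42$)
$\left(-104905 + Y\right) \left(U + A\right) = \left(-104905 - \frac{228698}{2149}\right) \left(-127800 - 157385\right) = \left(- \frac{225669543}{2149}\right) \left(-285185\right) = \frac{64357568620455}{2149}$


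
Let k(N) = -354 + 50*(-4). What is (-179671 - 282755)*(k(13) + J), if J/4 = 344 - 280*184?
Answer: 94916635908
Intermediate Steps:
J = -204704 (J = 4*(344 - 280*184) = 4*(344 - 51520) = 4*(-51176) = -204704)
k(N) = -554 (k(N) = -354 - 200 = -554)
(-179671 - 282755)*(k(13) + J) = (-179671 - 282755)*(-554 - 204704) = -462426*(-205258) = 94916635908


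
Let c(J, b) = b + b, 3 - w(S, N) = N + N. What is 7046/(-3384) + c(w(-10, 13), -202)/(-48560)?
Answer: -5324791/2567610 ≈ -2.0738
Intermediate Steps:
w(S, N) = 3 - 2*N (w(S, N) = 3 - (N + N) = 3 - 2*N)
c(J, b) = 2*b
7046/(-3384) + c(w(-10, 13), -202)/(-48560) = 7046/(-3384) + (2*(-202))/(-48560) = 7046*(-1/3384) - 404*(-1/48560) = -3523/1692 + 101/12140 = -5324791/2567610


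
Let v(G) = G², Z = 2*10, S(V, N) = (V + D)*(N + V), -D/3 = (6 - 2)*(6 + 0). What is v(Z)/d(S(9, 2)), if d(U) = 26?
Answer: 200/13 ≈ 15.385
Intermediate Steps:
D = -72 (D = -3*(6 - 2)*(6 + 0) = -12*6 = -3*24 = -72)
S(V, N) = (-72 + V)*(N + V) (S(V, N) = (V - 72)*(N + V) = (-72 + V)*(N + V))
Z = 20
v(Z)/d(S(9, 2)) = 20²/26 = 400*(1/26) = 200/13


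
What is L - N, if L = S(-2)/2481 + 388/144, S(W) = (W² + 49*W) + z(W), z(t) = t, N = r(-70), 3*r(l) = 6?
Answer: 19523/29772 ≈ 0.65575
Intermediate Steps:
r(l) = 2 (r(l) = (⅓)*6 = 2)
N = 2
S(W) = W² + 50*W (S(W) = (W² + 49*W) + W = W² + 50*W)
L = 79067/29772 (L = -2*(50 - 2)/2481 + 388/144 = -2*48*(1/2481) + 388*(1/144) = -96*1/2481 + 97/36 = -32/827 + 97/36 = 79067/29772 ≈ 2.6558)
L - N = 79067/29772 - 1*2 = 79067/29772 - 2 = 19523/29772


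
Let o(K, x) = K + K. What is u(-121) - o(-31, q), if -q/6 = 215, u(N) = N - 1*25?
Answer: -84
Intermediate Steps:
u(N) = -25 + N (u(N) = N - 25 = -25 + N)
q = -1290 (q = -6*215 = -1290)
o(K, x) = 2*K
u(-121) - o(-31, q) = (-25 - 121) - 2*(-31) = -146 - 1*(-62) = -146 + 62 = -84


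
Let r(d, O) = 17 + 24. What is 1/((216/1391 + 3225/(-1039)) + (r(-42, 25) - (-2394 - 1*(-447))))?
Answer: 1445249/2868893461 ≈ 0.00050377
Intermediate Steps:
r(d, O) = 41
1/((216/1391 + 3225/(-1039)) + (r(-42, 25) - (-2394 - 1*(-447)))) = 1/((216/1391 + 3225/(-1039)) + (41 - (-2394 - 1*(-447)))) = 1/((216*(1/1391) + 3225*(-1/1039)) + (41 - (-2394 + 447))) = 1/((216/1391 - 3225/1039) + (41 - 1*(-1947))) = 1/(-4261551/1445249 + (41 + 1947)) = 1/(-4261551/1445249 + 1988) = 1/(2868893461/1445249) = 1445249/2868893461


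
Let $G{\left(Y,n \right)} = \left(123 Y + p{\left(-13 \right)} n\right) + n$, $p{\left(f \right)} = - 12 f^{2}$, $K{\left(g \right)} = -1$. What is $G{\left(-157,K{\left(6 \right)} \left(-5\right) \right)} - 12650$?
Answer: $-42096$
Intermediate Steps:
$G{\left(Y,n \right)} = - 2027 n + 123 Y$ ($G{\left(Y,n \right)} = \left(123 Y + - 12 \left(-13\right)^{2} n\right) + n = \left(123 Y + \left(-12\right) 169 n\right) + n = \left(123 Y - 2028 n\right) + n = \left(- 2028 n + 123 Y\right) + n = - 2027 n + 123 Y$)
$G{\left(-157,K{\left(6 \right)} \left(-5\right) \right)} - 12650 = \left(- 2027 \left(\left(-1\right) \left(-5\right)\right) + 123 \left(-157\right)\right) - 12650 = \left(\left(-2027\right) 5 - 19311\right) - 12650 = \left(-10135 - 19311\right) - 12650 = -29446 - 12650 = -42096$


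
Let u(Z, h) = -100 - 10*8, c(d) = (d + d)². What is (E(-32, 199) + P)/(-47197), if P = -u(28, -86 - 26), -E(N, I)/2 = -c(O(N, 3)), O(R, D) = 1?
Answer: -188/47197 ≈ -0.0039833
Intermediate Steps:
c(d) = 4*d² (c(d) = (2*d)² = 4*d²)
u(Z, h) = -180 (u(Z, h) = -100 - 1*80 = -100 - 80 = -180)
E(N, I) = 8 (E(N, I) = -(-2)*4*1² = -(-2)*4*1 = -(-2)*4 = -2*(-4) = 8)
P = 180 (P = -1*(-180) = 180)
(E(-32, 199) + P)/(-47197) = (8 + 180)/(-47197) = 188*(-1/47197) = -188/47197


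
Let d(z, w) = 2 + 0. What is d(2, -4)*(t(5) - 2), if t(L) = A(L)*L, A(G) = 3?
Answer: 26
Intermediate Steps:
d(z, w) = 2
t(L) = 3*L
d(2, -4)*(t(5) - 2) = 2*(3*5 - 2) = 2*(15 - 2) = 2*13 = 26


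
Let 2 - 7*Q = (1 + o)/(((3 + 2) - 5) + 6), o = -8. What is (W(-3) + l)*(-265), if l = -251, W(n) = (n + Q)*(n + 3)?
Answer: 66515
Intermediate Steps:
Q = 19/42 (Q = 2/7 - (1 - 8)/(7*(((3 + 2) - 5) + 6)) = 2/7 - (-1)/((5 - 5) + 6) = 2/7 - (-1)/(0 + 6) = 2/7 - (-1)/6 = 2/7 - 1/7*(-7/6) = 2/7 + 1/6 = 19/42 ≈ 0.45238)
W(n) = (3 + n)*(19/42 + n) (W(n) = (n + 19/42)*(n + 3) = (19/42 + n)*(3 + n) = (3 + n)*(19/42 + n))
(W(-3) + l)*(-265) = ((19/14 + (-3)**2 + (145/42)*(-3)) - 251)*(-265) = ((19/14 + 9 - 145/14) - 251)*(-265) = (0 - 251)*(-265) = -251*(-265) = 66515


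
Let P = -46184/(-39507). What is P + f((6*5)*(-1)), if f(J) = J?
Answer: -1139026/39507 ≈ -28.831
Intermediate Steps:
P = 46184/39507 (P = -46184*(-1/39507) = 46184/39507 ≈ 1.1690)
P + f((6*5)*(-1)) = 46184/39507 + (6*5)*(-1) = 46184/39507 + 30*(-1) = 46184/39507 - 30 = -1139026/39507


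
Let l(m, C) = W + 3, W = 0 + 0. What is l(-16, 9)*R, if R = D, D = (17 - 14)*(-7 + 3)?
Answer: -36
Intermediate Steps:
W = 0
l(m, C) = 3 (l(m, C) = 0 + 3 = 3)
D = -12 (D = 3*(-4) = -12)
R = -12
l(-16, 9)*R = 3*(-12) = -36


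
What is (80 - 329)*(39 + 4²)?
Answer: -13695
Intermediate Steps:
(80 - 329)*(39 + 4²) = -249*(39 + 16) = -249*55 = -13695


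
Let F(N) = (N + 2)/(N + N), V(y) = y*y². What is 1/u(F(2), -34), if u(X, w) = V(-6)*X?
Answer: -1/216 ≈ -0.0046296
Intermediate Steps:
V(y) = y³
F(N) = (2 + N)/(2*N) (F(N) = (2 + N)/((2*N)) = (2 + N)*(1/(2*N)) = (2 + N)/(2*N))
u(X, w) = -216*X (u(X, w) = (-6)³*X = -216*X)
1/u(F(2), -34) = 1/(-108*(2 + 2)/2) = 1/(-108*4/2) = 1/(-216*1) = 1/(-216) = -1/216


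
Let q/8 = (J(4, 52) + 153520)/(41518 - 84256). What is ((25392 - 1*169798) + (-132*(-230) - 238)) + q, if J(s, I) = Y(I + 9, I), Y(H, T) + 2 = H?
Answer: -814249704/7123 ≈ -1.1431e+5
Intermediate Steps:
Y(H, T) = -2 + H
J(s, I) = 7 + I (J(s, I) = -2 + (I + 9) = -2 + (9 + I) = 7 + I)
q = -204772/7123 (q = 8*(((7 + 52) + 153520)/(41518 - 84256)) = 8*((59 + 153520)/(-42738)) = 8*(153579*(-1/42738)) = 8*(-51193/14246) = -204772/7123 ≈ -28.748)
((25392 - 1*169798) + (-132*(-230) - 238)) + q = ((25392 - 1*169798) + (-132*(-230) - 238)) - 204772/7123 = ((25392 - 169798) + (30360 - 238)) - 204772/7123 = (-144406 + 30122) - 204772/7123 = -114284 - 204772/7123 = -814249704/7123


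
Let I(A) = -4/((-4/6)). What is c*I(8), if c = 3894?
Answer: 23364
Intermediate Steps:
I(A) = 6 (I(A) = -4/((-4*⅙)) = -4/(-⅔) = -4*(-3/2) = 6)
c*I(8) = 3894*6 = 23364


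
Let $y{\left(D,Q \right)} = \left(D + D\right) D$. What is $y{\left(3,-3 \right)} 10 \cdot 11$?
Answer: $1980$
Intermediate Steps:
$y{\left(D,Q \right)} = 2 D^{2}$ ($y{\left(D,Q \right)} = 2 D D = 2 D^{2}$)
$y{\left(3,-3 \right)} 10 \cdot 11 = 2 \cdot 3^{2} \cdot 10 \cdot 11 = 2 \cdot 9 \cdot 10 \cdot 11 = 18 \cdot 10 \cdot 11 = 180 \cdot 11 = 1980$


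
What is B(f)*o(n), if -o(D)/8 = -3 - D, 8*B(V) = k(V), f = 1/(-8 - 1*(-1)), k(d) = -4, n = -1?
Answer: -8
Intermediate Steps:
f = -1/7 (f = 1/(-8 + 1) = 1/(-7) = -1/7 ≈ -0.14286)
B(V) = -1/2 (B(V) = (1/8)*(-4) = -1/2)
o(D) = 24 + 8*D (o(D) = -8*(-3 - D) = 24 + 8*D)
B(f)*o(n) = -(24 + 8*(-1))/2 = -(24 - 8)/2 = -1/2*16 = -8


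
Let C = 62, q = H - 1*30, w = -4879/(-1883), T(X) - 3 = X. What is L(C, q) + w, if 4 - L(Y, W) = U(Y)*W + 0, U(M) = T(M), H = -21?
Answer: 893508/269 ≈ 3321.6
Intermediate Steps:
T(X) = 3 + X
w = 697/269 (w = -4879*(-1/1883) = 697/269 ≈ 2.5911)
U(M) = 3 + M
q = -51 (q = -21 - 1*30 = -21 - 30 = -51)
L(Y, W) = 4 - W*(3 + Y) (L(Y, W) = 4 - ((3 + Y)*W + 0) = 4 - (W*(3 + Y) + 0) = 4 - W*(3 + Y))
L(C, q) + w = (4 - 1*(-51)*(3 + 62)) + 697/269 = (4 - 1*(-51)*65) + 697/269 = (4 + 3315) + 697/269 = 3319 + 697/269 = 893508/269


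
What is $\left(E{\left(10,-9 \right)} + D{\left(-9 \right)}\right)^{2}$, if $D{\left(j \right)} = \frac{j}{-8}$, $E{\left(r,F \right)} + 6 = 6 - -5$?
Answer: $\frac{2401}{64} \approx 37.516$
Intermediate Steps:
$E{\left(r,F \right)} = 5$ ($E{\left(r,F \right)} = -6 + \left(6 - -5\right) = -6 + \left(6 + 5\right) = -6 + 11 = 5$)
$D{\left(j \right)} = - \frac{j}{8}$ ($D{\left(j \right)} = j \left(- \frac{1}{8}\right) = - \frac{j}{8}$)
$\left(E{\left(10,-9 \right)} + D{\left(-9 \right)}\right)^{2} = \left(5 - - \frac{9}{8}\right)^{2} = \left(5 + \frac{9}{8}\right)^{2} = \left(\frac{49}{8}\right)^{2} = \frac{2401}{64}$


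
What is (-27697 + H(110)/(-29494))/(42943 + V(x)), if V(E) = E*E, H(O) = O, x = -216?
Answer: -408447714/1321316453 ≈ -0.30912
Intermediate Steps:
V(E) = E²
(-27697 + H(110)/(-29494))/(42943 + V(x)) = (-27697 + 110/(-29494))/(42943 + (-216)²) = (-27697 + 110*(-1/29494))/(42943 + 46656) = (-27697 - 55/14747)/89599 = -408447714/14747*1/89599 = -408447714/1321316453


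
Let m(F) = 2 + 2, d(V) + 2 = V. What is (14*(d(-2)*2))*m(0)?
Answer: -448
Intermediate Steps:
d(V) = -2 + V
m(F) = 4
(14*(d(-2)*2))*m(0) = (14*((-2 - 2)*2))*4 = (14*(-4*2))*4 = (14*(-8))*4 = -112*4 = -448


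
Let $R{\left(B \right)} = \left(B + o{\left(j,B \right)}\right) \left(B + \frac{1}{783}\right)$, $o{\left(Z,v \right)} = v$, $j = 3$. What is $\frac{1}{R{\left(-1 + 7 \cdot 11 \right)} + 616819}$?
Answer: $\frac{783}{492014645} \approx 1.5914 \cdot 10^{-6}$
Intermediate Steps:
$R{\left(B \right)} = 2 B \left(\frac{1}{783} + B\right)$ ($R{\left(B \right)} = \left(B + B\right) \left(B + \frac{1}{783}\right) = 2 B \left(B + \frac{1}{783}\right) = 2 B \left(\frac{1}{783} + B\right)$)
$\frac{1}{R{\left(-1 + 7 \cdot 11 \right)} + 616819} = \frac{1}{\frac{2 \left(-1 + 7 \cdot 11\right) \left(1 + 783 \left(-1 + 7 \cdot 11\right)\right)}{783} + 616819} = \frac{1}{\frac{2 \left(-1 + 77\right) \left(1 + 783 \left(-1 + 77\right)\right)}{783} + 616819} = \frac{1}{\frac{2}{783} \cdot 76 \left(1 + 783 \cdot 76\right) + 616819} = \frac{1}{\frac{2}{783} \cdot 76 \left(1 + 59508\right) + 616819} = \frac{1}{\frac{2}{783} \cdot 76 \cdot 59509 + 616819} = \frac{1}{\frac{9045368}{783} + 616819} = \frac{1}{\frac{492014645}{783}} = \frac{783}{492014645}$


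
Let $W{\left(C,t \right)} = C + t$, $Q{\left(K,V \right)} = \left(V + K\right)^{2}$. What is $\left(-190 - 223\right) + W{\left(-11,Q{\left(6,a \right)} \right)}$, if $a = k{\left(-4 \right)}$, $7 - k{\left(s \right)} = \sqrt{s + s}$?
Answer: $-263 - 52 i \sqrt{2} \approx -263.0 - 73.539 i$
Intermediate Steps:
$k{\left(s \right)} = 7 - \sqrt{2} \sqrt{s}$ ($k{\left(s \right)} = 7 - \sqrt{s + s} = 7 - \sqrt{2 s} = 7 - \sqrt{2} \sqrt{s}$)
$a = 7 - 2 i \sqrt{2}$ ($a = 7 - \sqrt{2} \sqrt{-4} = 7 - \sqrt{2} \cdot 2 i = 7 - 2 i \sqrt{2} \approx 7.0 - 2.8284 i$)
$Q{\left(K,V \right)} = \left(K + V\right)^{2}$
$\left(-190 - 223\right) + W{\left(-11,Q{\left(6,a \right)} \right)} = \left(-190 - 223\right) - \left(11 - \left(6 + \left(7 - 2 i \sqrt{2}\right)\right)^{2}\right) = -413 - \left(11 - \left(13 - 2 i \sqrt{2}\right)^{2}\right) = -424 + \left(13 - 2 i \sqrt{2}\right)^{2}$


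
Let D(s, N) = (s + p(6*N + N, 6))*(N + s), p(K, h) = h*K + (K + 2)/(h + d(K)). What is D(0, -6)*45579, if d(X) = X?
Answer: 68611588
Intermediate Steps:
p(K, h) = K*h + (2 + K)/(K + h) (p(K, h) = h*K + (K + 2)/(h + K) = K*h + (2 + K)/(K + h))
D(s, N) = (N + s)*(s + (2 + 259*N + 294*N**2)/(6 + 7*N)) (D(s, N) = (s + (2 + (6*N + N) + (6*N + N)*6**2 + 6*(6*N + N)**2)/((6*N + N) + 6))*(N + s) = (s + (2 + 7*N + (7*N)*36 + 6*(7*N)**2)/(7*N + 6))*(N + s) = (s + (2 + 7*N + 252*N + 6*(49*N**2))/(6 + 7*N))*(N + s) = (s + (2 + 7*N + 252*N + 294*N**2)/(6 + 7*N))*(N + s) = (s + (2 + 259*N + 294*N**2)/(6 + 7*N))*(N + s) = (N + s)*(s + (2 + 259*N + 294*N**2)/(6 + 7*N)))
D(0, -6)*45579 = ((-6*(2 + 259*(-6) + 294*(-6)**2) + 0*(2 + 259*(-6) + 294*(-6)**2) + 0*(6 + 7*(-6))*(-6 + 0))/(6 + 7*(-6)))*45579 = ((-6*(2 - 1554 + 294*36) + 0*(2 - 1554 + 294*36) + 0*(6 - 42)*(-6))/(6 - 42))*45579 = ((-6*(2 - 1554 + 10584) + 0*(2 - 1554 + 10584) + 0*(-36)*(-6))/(-36))*45579 = -(-6*9032 + 0*9032 + 0)/36*45579 = -(-54192 + 0 + 0)/36*45579 = -1/36*(-54192)*45579 = (4516/3)*45579 = 68611588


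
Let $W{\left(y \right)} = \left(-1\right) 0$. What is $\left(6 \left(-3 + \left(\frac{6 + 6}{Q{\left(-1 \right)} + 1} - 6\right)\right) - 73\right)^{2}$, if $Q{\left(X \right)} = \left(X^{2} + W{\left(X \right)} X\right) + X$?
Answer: $3025$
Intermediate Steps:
$W{\left(y \right)} = 0$
$Q{\left(X \right)} = X + X^{2}$ ($Q{\left(X \right)} = \left(X^{2} + 0 X\right) + X = \left(X^{2} + 0\right) + X = X^{2} + X = X + X^{2}$)
$\left(6 \left(-3 + \left(\frac{6 + 6}{Q{\left(-1 \right)} + 1} - 6\right)\right) - 73\right)^{2} = \left(6 \left(-3 - \left(6 - \frac{6 + 6}{- (1 - 1) + 1}\right)\right) - 73\right)^{2} = \left(6 \left(-3 - \left(6 - \frac{12}{\left(-1\right) 0 + 1}\right)\right) - 73\right)^{2} = \left(6 \left(-3 - \left(6 - \frac{12}{0 + 1}\right)\right) - 73\right)^{2} = \left(6 \left(-3 - \left(6 - \frac{12}{1}\right)\right) - 73\right)^{2} = \left(6 \left(-3 + \left(12 \cdot 1 - 6\right)\right) - 73\right)^{2} = \left(6 \left(-3 + \left(12 - 6\right)\right) - 73\right)^{2} = \left(6 \left(-3 + 6\right) - 73\right)^{2} = \left(6 \cdot 3 - 73\right)^{2} = \left(18 - 73\right)^{2} = \left(-55\right)^{2} = 3025$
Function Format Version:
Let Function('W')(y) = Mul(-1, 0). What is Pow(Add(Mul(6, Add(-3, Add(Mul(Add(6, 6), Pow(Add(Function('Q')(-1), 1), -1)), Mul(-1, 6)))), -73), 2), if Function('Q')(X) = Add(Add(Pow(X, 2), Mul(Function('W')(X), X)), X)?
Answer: 3025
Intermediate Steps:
Function('W')(y) = 0
Function('Q')(X) = Add(X, Pow(X, 2)) (Function('Q')(X) = Add(Add(Pow(X, 2), Mul(0, X)), X) = Add(Add(Pow(X, 2), 0), X) = Add(Pow(X, 2), X) = Add(X, Pow(X, 2)))
Pow(Add(Mul(6, Add(-3, Add(Mul(Add(6, 6), Pow(Add(Function('Q')(-1), 1), -1)), Mul(-1, 6)))), -73), 2) = Pow(Add(Mul(6, Add(-3, Add(Mul(Add(6, 6), Pow(Add(Mul(-1, Add(1, -1)), 1), -1)), Mul(-1, 6)))), -73), 2) = Pow(Add(Mul(6, Add(-3, Add(Mul(12, Pow(Add(Mul(-1, 0), 1), -1)), -6))), -73), 2) = Pow(Add(Mul(6, Add(-3, Add(Mul(12, Pow(Add(0, 1), -1)), -6))), -73), 2) = Pow(Add(Mul(6, Add(-3, Add(Mul(12, Pow(1, -1)), -6))), -73), 2) = Pow(Add(Mul(6, Add(-3, Add(Mul(12, 1), -6))), -73), 2) = Pow(Add(Mul(6, Add(-3, Add(12, -6))), -73), 2) = Pow(Add(Mul(6, Add(-3, 6)), -73), 2) = Pow(Add(Mul(6, 3), -73), 2) = Pow(Add(18, -73), 2) = Pow(-55, 2) = 3025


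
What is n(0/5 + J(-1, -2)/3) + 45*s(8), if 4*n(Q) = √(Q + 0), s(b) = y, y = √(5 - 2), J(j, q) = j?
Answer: √3*(540 + I)/12 ≈ 77.942 + 0.14434*I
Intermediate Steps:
y = √3 ≈ 1.7320
s(b) = √3
n(Q) = √Q/4 (n(Q) = √(Q + 0)/4 = √Q/4)
n(0/5 + J(-1, -2)/3) + 45*s(8) = √(0/5 - 1/3)/4 + 45*√3 = √(0*(⅕) - 1*⅓)/4 + 45*√3 = √(0 - ⅓)/4 + 45*√3 = √(-⅓)/4 + 45*√3 = (I*√3/3)/4 + 45*√3 = I*√3/12 + 45*√3 = 45*√3 + I*√3/12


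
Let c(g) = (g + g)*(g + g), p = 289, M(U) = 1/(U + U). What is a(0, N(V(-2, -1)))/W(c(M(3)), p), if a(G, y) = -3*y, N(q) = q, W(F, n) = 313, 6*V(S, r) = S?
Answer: 1/313 ≈ 0.0031949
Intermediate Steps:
M(U) = 1/(2*U)
V(S, r) = S/6
c(g) = 4*g² (c(g) = (2*g)*(2*g) = 4*g²)
a(0, N(V(-2, -1)))/W(c(M(3)), p) = -(-2)/2/313 = -3*(-⅓)*(1/313) = 1*(1/313) = 1/313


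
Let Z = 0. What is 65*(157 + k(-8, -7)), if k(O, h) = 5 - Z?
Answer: 10530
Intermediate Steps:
k(O, h) = 5 (k(O, h) = 5 - 1*0 = 5 + 0 = 5)
65*(157 + k(-8, -7)) = 65*(157 + 5) = 65*162 = 10530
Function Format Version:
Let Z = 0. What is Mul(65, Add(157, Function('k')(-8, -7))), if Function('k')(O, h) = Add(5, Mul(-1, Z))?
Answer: 10530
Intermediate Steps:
Function('k')(O, h) = 5 (Function('k')(O, h) = Add(5, Mul(-1, 0)) = Add(5, 0) = 5)
Mul(65, Add(157, Function('k')(-8, -7))) = Mul(65, Add(157, 5)) = Mul(65, 162) = 10530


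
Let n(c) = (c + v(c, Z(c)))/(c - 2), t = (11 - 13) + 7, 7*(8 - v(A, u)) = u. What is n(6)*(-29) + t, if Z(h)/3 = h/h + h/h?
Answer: -632/7 ≈ -90.286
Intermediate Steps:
Z(h) = 6 (Z(h) = 3*(h/h + h/h) = 3*(1 + 1) = 3*2 = 6)
v(A, u) = 8 - u/7
t = 5 (t = -2 + 7 = 5)
n(c) = (50/7 + c)/(-2 + c) (n(c) = (c + (8 - ⅐*6))/(c - 2) = (c + (8 - 6/7))/(-2 + c) = (c + 50/7)/(-2 + c) = (50/7 + c)/(-2 + c))
n(6)*(-29) + t = ((50/7 + 6)/(-2 + 6))*(-29) + 5 = ((92/7)/4)*(-29) + 5 = ((¼)*(92/7))*(-29) + 5 = (23/7)*(-29) + 5 = -667/7 + 5 = -632/7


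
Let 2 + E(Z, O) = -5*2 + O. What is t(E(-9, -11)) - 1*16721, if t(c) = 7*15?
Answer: -16616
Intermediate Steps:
E(Z, O) = -12 + O (E(Z, O) = -2 + (-5*2 + O) = -2 + (-10 + O) = -12 + O)
t(c) = 105
t(E(-9, -11)) - 1*16721 = 105 - 1*16721 = 105 - 16721 = -16616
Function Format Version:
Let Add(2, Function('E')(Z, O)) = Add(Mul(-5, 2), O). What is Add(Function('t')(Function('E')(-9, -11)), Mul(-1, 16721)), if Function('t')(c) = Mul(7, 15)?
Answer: -16616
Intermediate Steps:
Function('E')(Z, O) = Add(-12, O) (Function('E')(Z, O) = Add(-2, Add(Mul(-5, 2), O)) = Add(-2, Add(-10, O)) = Add(-12, O))
Function('t')(c) = 105
Add(Function('t')(Function('E')(-9, -11)), Mul(-1, 16721)) = Add(105, Mul(-1, 16721)) = Add(105, -16721) = -16616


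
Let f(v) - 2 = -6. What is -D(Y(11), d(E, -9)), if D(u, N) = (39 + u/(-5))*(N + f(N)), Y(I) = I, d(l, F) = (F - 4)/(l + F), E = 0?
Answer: 4232/45 ≈ 94.044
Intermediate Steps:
f(v) = -4 (f(v) = 2 - 6 = -4)
d(l, F) = (-4 + F)/(F + l)
D(u, N) = (-4 + N)*(39 - u/5) (D(u, N) = (39 + u/(-5))*(N - 4) = (39 + u*(-1/5))*(-4 + N) = (39 - u/5)*(-4 + N) = (-4 + N)*(39 - u/5))
-D(Y(11), d(E, -9)) = -(-156 + 39*((-4 - 9)/(-9 + 0)) + (4/5)*11 - 1/5*(-4 - 9)/(-9 + 0)*11) = -(-156 + 39*(-13/(-9)) + 44/5 - 1/5*-13/(-9)*11) = -(-156 + 39*(-1/9*(-13)) + 44/5 - 1/5*(-1/9*(-13))*11) = -(-156 + 39*(13/9) + 44/5 - 1/5*13/9*11) = -(-156 + 169/3 + 44/5 - 143/45) = -1*(-4232/45) = 4232/45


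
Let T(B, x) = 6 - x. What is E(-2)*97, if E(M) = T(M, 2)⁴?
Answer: 24832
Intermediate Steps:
E(M) = 256 (E(M) = (6 - 1*2)⁴ = (6 - 2)⁴ = 4⁴ = 256)
E(-2)*97 = 256*97 = 24832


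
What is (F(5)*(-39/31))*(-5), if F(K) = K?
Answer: 975/31 ≈ 31.452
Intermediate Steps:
(F(5)*(-39/31))*(-5) = (5*(-39/31))*(-5) = -195/31*(-5) = 975/31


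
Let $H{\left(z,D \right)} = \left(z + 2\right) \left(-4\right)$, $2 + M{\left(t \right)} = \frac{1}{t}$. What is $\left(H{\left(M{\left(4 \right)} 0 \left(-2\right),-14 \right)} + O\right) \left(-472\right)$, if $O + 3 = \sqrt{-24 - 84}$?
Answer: $5192 - 2832 i \sqrt{3} \approx 5192.0 - 4905.2 i$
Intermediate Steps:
$M{\left(t \right)} = -2 + \frac{1}{t}$
$O = -3 + 6 i \sqrt{3}$ ($O = -3 + \sqrt{-24 - 84} = -3 + \sqrt{-108} = -3 + 6 i \sqrt{3} \approx -3.0 + 10.392 i$)
$H{\left(z,D \right)} = -8 - 4 z$ ($H{\left(z,D \right)} = \left(2 + z\right) \left(-4\right) = -8 - 4 z$)
$\left(H{\left(M{\left(4 \right)} 0 \left(-2\right),-14 \right)} + O\right) \left(-472\right) = \left(\left(-8 - 4 \left(-2 + \frac{1}{4}\right) 0 \left(-2\right)\right) - \left(3 - 6 i \sqrt{3}\right)\right) \left(-472\right) = \left(\left(-8 - 4 \left(- \frac{7}{4}\right) 0 \left(-2\right)\right) - \left(3 - 6 i \sqrt{3}\right)\right) \left(-472\right) = \left(\left(-8 - 4 \cdot 0 \left(-2\right)\right) - \left(3 - 6 i \sqrt{3}\right)\right) \left(-472\right) = \left(\left(-8 - 0\right) - \left(3 - 6 i \sqrt{3}\right)\right) \left(-472\right) = \left(\left(-8 + 0\right) - \left(3 - 6 i \sqrt{3}\right)\right) \left(-472\right) = \left(-8 - \left(3 - 6 i \sqrt{3}\right)\right) \left(-472\right) = \left(-11 + 6 i \sqrt{3}\right) \left(-472\right) = 5192 - 2832 i \sqrt{3}$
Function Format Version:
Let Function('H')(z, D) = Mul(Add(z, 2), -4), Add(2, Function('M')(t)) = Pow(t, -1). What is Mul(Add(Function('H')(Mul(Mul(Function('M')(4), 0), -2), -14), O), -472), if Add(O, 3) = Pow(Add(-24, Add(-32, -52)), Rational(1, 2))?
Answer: Add(5192, Mul(-2832, I, Pow(3, Rational(1, 2)))) ≈ Add(5192.0, Mul(-4905.2, I))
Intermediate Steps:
Function('M')(t) = Add(-2, Pow(t, -1))
O = Add(-3, Mul(6, I, Pow(3, Rational(1, 2)))) (O = Add(-3, Pow(Add(-24, Add(-32, -52)), Rational(1, 2))) = Add(-3, Pow(Add(-24, -84), Rational(1, 2))) = Add(-3, Pow(-108, Rational(1, 2))) = Add(-3, Mul(6, I, Pow(3, Rational(1, 2)))) ≈ Add(-3.0000, Mul(10.392, I)))
Function('H')(z, D) = Add(-8, Mul(-4, z)) (Function('H')(z, D) = Mul(Add(2, z), -4) = Add(-8, Mul(-4, z)))
Mul(Add(Function('H')(Mul(Mul(Function('M')(4), 0), -2), -14), O), -472) = Mul(Add(Add(-8, Mul(-4, Mul(Mul(Add(-2, Pow(4, -1)), 0), -2))), Add(-3, Mul(6, I, Pow(3, Rational(1, 2))))), -472) = Mul(Add(Add(-8, Mul(-4, Mul(Mul(Add(-2, Rational(1, 4)), 0), -2))), Add(-3, Mul(6, I, Pow(3, Rational(1, 2))))), -472) = Mul(Add(Add(-8, Mul(-4, Mul(Mul(Rational(-7, 4), 0), -2))), Add(-3, Mul(6, I, Pow(3, Rational(1, 2))))), -472) = Mul(Add(Add(-8, Mul(-4, Mul(0, -2))), Add(-3, Mul(6, I, Pow(3, Rational(1, 2))))), -472) = Mul(Add(Add(-8, Mul(-4, 0)), Add(-3, Mul(6, I, Pow(3, Rational(1, 2))))), -472) = Mul(Add(Add(-8, 0), Add(-3, Mul(6, I, Pow(3, Rational(1, 2))))), -472) = Mul(Add(-8, Add(-3, Mul(6, I, Pow(3, Rational(1, 2))))), -472) = Mul(Add(-11, Mul(6, I, Pow(3, Rational(1, 2)))), -472) = Add(5192, Mul(-2832, I, Pow(3, Rational(1, 2))))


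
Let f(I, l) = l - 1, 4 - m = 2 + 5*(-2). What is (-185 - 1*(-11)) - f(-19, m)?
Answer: -185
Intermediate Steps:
m = 12 (m = 4 - (2 + 5*(-2)) = 4 - (2 - 10) = 4 - 1*(-8) = 4 + 8 = 12)
f(I, l) = -1 + l
(-185 - 1*(-11)) - f(-19, m) = (-185 - 1*(-11)) - (-1 + 12) = (-185 + 11) - 1*11 = -174 - 11 = -185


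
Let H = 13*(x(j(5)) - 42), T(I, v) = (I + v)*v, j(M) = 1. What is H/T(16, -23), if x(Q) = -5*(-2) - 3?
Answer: -65/23 ≈ -2.8261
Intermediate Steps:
T(I, v) = v*(I + v)
x(Q) = 7 (x(Q) = 10 - 3 = 7)
H = -455 (H = 13*(7 - 42) = 13*(-35) = -455)
H/T(16, -23) = -455*(-1/(23*(16 - 23))) = -455/((-23*(-7))) = -455/161 = -455*1/161 = -65/23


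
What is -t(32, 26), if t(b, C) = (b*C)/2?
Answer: -416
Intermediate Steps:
t(b, C) = C*b/2 (t(b, C) = (C*b)*(1/2) = C*b/2)
-t(32, 26) = -26*32/2 = -1*416 = -416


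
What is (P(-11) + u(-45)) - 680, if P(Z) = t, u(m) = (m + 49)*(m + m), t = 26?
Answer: -1014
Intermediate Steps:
u(m) = 2*m*(49 + m) (u(m) = (49 + m)*(2*m) = 2*m*(49 + m))
P(Z) = 26
(P(-11) + u(-45)) - 680 = (26 + 2*(-45)*(49 - 45)) - 680 = (26 + 2*(-45)*4) - 680 = (26 - 360) - 680 = -334 - 680 = -1014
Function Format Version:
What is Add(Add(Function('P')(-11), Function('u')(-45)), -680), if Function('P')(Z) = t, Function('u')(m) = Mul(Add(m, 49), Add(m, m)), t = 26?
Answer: -1014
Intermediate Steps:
Function('u')(m) = Mul(2, m, Add(49, m)) (Function('u')(m) = Mul(Add(49, m), Mul(2, m)) = Mul(2, m, Add(49, m)))
Function('P')(Z) = 26
Add(Add(Function('P')(-11), Function('u')(-45)), -680) = Add(Add(26, Mul(2, -45, Add(49, -45))), -680) = Add(Add(26, Mul(2, -45, 4)), -680) = Add(Add(26, -360), -680) = Add(-334, -680) = -1014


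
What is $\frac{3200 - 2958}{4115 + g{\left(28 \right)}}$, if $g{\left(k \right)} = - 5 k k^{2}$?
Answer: $- \frac{242}{105645} \approx -0.0022907$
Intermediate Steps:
$g{\left(k \right)} = - 5 k^{3}$
$\frac{3200 - 2958}{4115 + g{\left(28 \right)}} = \frac{3200 - 2958}{4115 - 5 \cdot 28^{3}} = \frac{242}{4115 - 109760} = \frac{242}{-105645} = 242 \left(- \frac{1}{105645}\right) = - \frac{242}{105645}$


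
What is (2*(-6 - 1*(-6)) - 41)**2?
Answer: 1681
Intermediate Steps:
(2*(-6 - 1*(-6)) - 41)**2 = (2*(-6 + 6) - 41)**2 = (2*0 - 41)**2 = (0 - 41)**2 = (-41)**2 = 1681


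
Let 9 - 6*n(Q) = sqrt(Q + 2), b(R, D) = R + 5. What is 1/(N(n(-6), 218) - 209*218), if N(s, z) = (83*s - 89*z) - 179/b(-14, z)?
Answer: -21001554/1361312811013 + 8964*I/1361312811013 ≈ -1.5427e-5 + 6.5848e-9*I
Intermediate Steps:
b(R, D) = 5 + R
n(Q) = 3/2 - sqrt(2 + Q)/6 (n(Q) = 3/2 - sqrt(Q + 2)/6 = 3/2 - sqrt(2 + Q)/6)
N(s, z) = 179/9 - 89*z + 83*s (N(s, z) = (83*s - 89*z) - 179/(5 - 14) = (-89*z + 83*s) - 179/(-9) = (-89*z + 83*s) - 179*(-1/9) = (-89*z + 83*s) + 179/9 = 179/9 - 89*z + 83*s)
1/(N(n(-6), 218) - 209*218) = 1/((179/9 - 89*218 + 83*(3/2 - sqrt(2 - 6)/6)) - 209*218) = 1/((179/9 - 19402 + 83*(3/2 - I/3)) - 45562) = 1/((179/9 - 19402 + (249/2 - 83*I/3)) - 45562) = 1/((-346637/18 - 83*I/3) - 45562) = 1/(-1166753/18 - 83*I/3) = 324*(-1166753/18 + 83*I/3)/1361312811013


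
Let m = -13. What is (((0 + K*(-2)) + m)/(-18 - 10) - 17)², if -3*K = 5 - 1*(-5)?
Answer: 1985281/7056 ≈ 281.36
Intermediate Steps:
K = -10/3 (K = -(5 - 1*(-5))/3 = -(5 + 5)/3 = -⅓*10 = -10/3 ≈ -3.3333)
(((0 + K*(-2)) + m)/(-18 - 10) - 17)² = (((0 - 10/3*(-2)) - 13)/(-18 - 10) - 17)² = (((0 + 20/3) - 13)/(-28) - 17)² = ((20/3 - 13)*(-1/28) - 17)² = (-19/3*(-1/28) - 17)² = (19/84 - 17)² = (-1409/84)² = 1985281/7056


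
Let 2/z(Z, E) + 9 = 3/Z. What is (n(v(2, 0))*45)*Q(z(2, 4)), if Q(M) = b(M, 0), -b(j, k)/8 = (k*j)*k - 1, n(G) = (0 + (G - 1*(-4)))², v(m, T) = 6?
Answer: 36000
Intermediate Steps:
z(Z, E) = 2/(-9 + 3/Z)
n(G) = (4 + G)² (n(G) = (0 + (G + 4))² = (0 + (4 + G))² = (4 + G)²)
b(j, k) = 8 - 8*j*k² (b(j, k) = -8*((k*j)*k - 1) = -8*((j*k)*k - 1) = -8*(j*k² - 1) = -8*(-1 + j*k²) = 8 - 8*j*k²)
Q(M) = 8 (Q(M) = 8 - 8*M*0² = 8 - 8*M*0 = 8 + 0 = 8)
(n(v(2, 0))*45)*Q(z(2, 4)) = ((4 + 6)²*45)*8 = (10²*45)*8 = (100*45)*8 = 4500*8 = 36000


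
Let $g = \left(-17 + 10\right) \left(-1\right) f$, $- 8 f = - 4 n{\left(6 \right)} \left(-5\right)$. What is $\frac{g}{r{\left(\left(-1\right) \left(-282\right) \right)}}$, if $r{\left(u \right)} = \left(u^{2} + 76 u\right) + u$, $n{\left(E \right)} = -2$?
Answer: $\frac{35}{101238} \approx 0.00034572$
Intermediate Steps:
$r{\left(u \right)} = u^{2} + 77 u$
$f = 5$ ($f = - \frac{\left(-4\right) \left(-2\right) \left(-5\right)}{8} = - \frac{8 \left(-5\right)}{8} = \left(- \frac{1}{8}\right) \left(-40\right) = 5$)
$g = 35$ ($g = \left(-17 + 10\right) \left(-1\right) 5 = \left(-7\right) \left(-1\right) 5 = 7 \cdot 5 = 35$)
$\frac{g}{r{\left(\left(-1\right) \left(-282\right) \right)}} = \frac{35}{\left(-1\right) \left(-282\right) \left(77 - -282\right)} = \frac{35}{282 \left(77 + 282\right)} = \frac{35}{282 \cdot 359} = \frac{35}{101238}$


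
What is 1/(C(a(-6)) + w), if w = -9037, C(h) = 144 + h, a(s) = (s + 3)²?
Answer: -1/8884 ≈ -0.00011256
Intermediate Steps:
a(s) = (3 + s)²
1/(C(a(-6)) + w) = 1/((144 + (3 - 6)²) - 9037) = 1/((144 + (-3)²) - 9037) = 1/((144 + 9) - 9037) = 1/(153 - 9037) = 1/(-8884) = -1/8884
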